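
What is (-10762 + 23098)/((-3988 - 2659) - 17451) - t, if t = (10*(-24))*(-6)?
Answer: -17356728/12049 ≈ -1440.5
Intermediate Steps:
t = 1440 (t = -240*(-6) = 1440)
(-10762 + 23098)/((-3988 - 2659) - 17451) - t = (-10762 + 23098)/((-3988 - 2659) - 17451) - 1*1440 = 12336/(-6647 - 17451) - 1440 = 12336/(-24098) - 1440 = 12336*(-1/24098) - 1440 = -6168/12049 - 1440 = -17356728/12049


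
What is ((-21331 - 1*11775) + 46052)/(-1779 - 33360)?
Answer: -12946/35139 ≈ -0.36842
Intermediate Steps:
((-21331 - 1*11775) + 46052)/(-1779 - 33360) = ((-21331 - 11775) + 46052)/(-35139) = (-33106 + 46052)*(-1/35139) = 12946*(-1/35139) = -12946/35139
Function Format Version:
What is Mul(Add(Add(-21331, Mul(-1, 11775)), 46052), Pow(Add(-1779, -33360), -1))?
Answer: Rational(-12946, 35139) ≈ -0.36842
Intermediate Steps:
Mul(Add(Add(-21331, Mul(-1, 11775)), 46052), Pow(Add(-1779, -33360), -1)) = Mul(Add(Add(-21331, -11775), 46052), Pow(-35139, -1)) = Mul(Add(-33106, 46052), Rational(-1, 35139)) = Mul(12946, Rational(-1, 35139)) = Rational(-12946, 35139)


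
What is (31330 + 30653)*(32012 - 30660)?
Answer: 83801016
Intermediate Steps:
(31330 + 30653)*(32012 - 30660) = 61983*1352 = 83801016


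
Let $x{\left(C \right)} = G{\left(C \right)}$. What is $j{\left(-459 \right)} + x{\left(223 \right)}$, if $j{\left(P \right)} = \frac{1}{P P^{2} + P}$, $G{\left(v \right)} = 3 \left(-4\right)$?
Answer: $- \frac{1160436457}{96703038} \approx -12.0$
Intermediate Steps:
$G{\left(v \right)} = -12$
$x{\left(C \right)} = -12$
$j{\left(P \right)} = \frac{1}{P + P^{3}}$ ($j{\left(P \right)} = \frac{1}{P^{3} + P} = \frac{1}{P + P^{3}}$)
$j{\left(-459 \right)} + x{\left(223 \right)} = \frac{1}{-459 + \left(-459\right)^{3}} - 12 = \frac{1}{-459 - 96702579} - 12 = \frac{1}{-96703038} - 12 = - \frac{1}{96703038} - 12 = - \frac{1160436457}{96703038}$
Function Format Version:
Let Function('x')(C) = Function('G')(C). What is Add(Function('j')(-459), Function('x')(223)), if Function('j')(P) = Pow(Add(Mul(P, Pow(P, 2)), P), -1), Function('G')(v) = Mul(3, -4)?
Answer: Rational(-1160436457, 96703038) ≈ -12.000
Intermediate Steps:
Function('G')(v) = -12
Function('x')(C) = -12
Function('j')(P) = Pow(Add(P, Pow(P, 3)), -1) (Function('j')(P) = Pow(Add(Pow(P, 3), P), -1) = Pow(Add(P, Pow(P, 3)), -1))
Add(Function('j')(-459), Function('x')(223)) = Add(Pow(Add(-459, Pow(-459, 3)), -1), -12) = Add(Pow(Add(-459, -96702579), -1), -12) = Add(Pow(-96703038, -1), -12) = Add(Rational(-1, 96703038), -12) = Rational(-1160436457, 96703038)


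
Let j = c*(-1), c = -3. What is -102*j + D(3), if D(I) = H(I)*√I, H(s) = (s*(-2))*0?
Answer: -306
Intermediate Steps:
H(s) = 0 (H(s) = -2*s*0 = 0)
D(I) = 0 (D(I) = 0*√I = 0)
j = 3 (j = -3*(-1) = 3)
-102*j + D(3) = -102*3 + 0 = -306 + 0 = -306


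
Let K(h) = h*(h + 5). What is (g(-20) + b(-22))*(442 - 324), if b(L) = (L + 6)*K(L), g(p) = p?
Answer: -708472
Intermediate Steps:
K(h) = h*(5 + h)
b(L) = L*(5 + L)*(6 + L) (b(L) = (L + 6)*(L*(5 + L)) = (6 + L)*(L*(5 + L)) = L*(5 + L)*(6 + L))
(g(-20) + b(-22))*(442 - 324) = (-20 - 22*(5 - 22)*(6 - 22))*(442 - 324) = (-20 - 22*(-17)*(-16))*118 = (-20 - 5984)*118 = -6004*118 = -708472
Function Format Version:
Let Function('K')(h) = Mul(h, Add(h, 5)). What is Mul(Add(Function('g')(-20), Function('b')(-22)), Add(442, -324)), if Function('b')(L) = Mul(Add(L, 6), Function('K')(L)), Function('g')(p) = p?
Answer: -708472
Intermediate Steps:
Function('K')(h) = Mul(h, Add(5, h))
Function('b')(L) = Mul(L, Add(5, L), Add(6, L)) (Function('b')(L) = Mul(Add(L, 6), Mul(L, Add(5, L))) = Mul(Add(6, L), Mul(L, Add(5, L))) = Mul(L, Add(5, L), Add(6, L)))
Mul(Add(Function('g')(-20), Function('b')(-22)), Add(442, -324)) = Mul(Add(-20, Mul(-22, Add(5, -22), Add(6, -22))), Add(442, -324)) = Mul(Add(-20, Mul(-22, -17, -16)), 118) = Mul(Add(-20, -5984), 118) = Mul(-6004, 118) = -708472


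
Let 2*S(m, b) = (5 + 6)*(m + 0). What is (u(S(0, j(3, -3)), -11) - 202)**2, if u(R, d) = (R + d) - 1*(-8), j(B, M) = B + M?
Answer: 42025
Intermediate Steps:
S(m, b) = 11*m/2 (S(m, b) = ((5 + 6)*(m + 0))/2 = (11*m)/2 = 11*m/2)
u(R, d) = 8 + R + d (u(R, d) = (R + d) + 8 = 8 + R + d)
(u(S(0, j(3, -3)), -11) - 202)**2 = ((8 + (11/2)*0 - 11) - 202)**2 = ((8 + 0 - 11) - 202)**2 = (-3 - 202)**2 = (-205)**2 = 42025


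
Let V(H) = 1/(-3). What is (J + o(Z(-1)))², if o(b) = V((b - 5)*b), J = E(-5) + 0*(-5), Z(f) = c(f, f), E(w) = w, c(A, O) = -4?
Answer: 256/9 ≈ 28.444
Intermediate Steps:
Z(f) = -4
J = -5 (J = -5 + 0*(-5) = -5 + 0 = -5)
V(H) = -⅓
o(b) = -⅓
(J + o(Z(-1)))² = (-5 - ⅓)² = (-16/3)² = 256/9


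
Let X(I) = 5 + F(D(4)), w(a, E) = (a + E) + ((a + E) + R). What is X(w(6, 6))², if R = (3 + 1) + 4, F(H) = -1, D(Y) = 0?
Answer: 16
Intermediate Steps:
R = 8 (R = 4 + 4 = 8)
w(a, E) = 8 + 2*E + 2*a (w(a, E) = (a + E) + ((a + E) + 8) = (E + a) + ((E + a) + 8) = (E + a) + (8 + E + a) = 8 + 2*E + 2*a)
X(I) = 4 (X(I) = 5 - 1 = 4)
X(w(6, 6))² = 4² = 16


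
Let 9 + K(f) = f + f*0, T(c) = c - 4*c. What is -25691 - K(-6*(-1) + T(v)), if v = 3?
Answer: -25679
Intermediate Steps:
T(c) = -3*c
K(f) = -9 + f (K(f) = -9 + (f + f*0) = -9 + (f + 0) = -9 + f)
-25691 - K(-6*(-1) + T(v)) = -25691 - (-9 + (-6*(-1) - 3*3)) = -25691 - (-9 + (6 - 9)) = -25691 - (-9 - 3) = -25691 - 1*(-12) = -25691 + 12 = -25679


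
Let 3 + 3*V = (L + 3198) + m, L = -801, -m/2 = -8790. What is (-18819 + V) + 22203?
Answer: 10042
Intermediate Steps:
m = 17580 (m = -2*(-8790) = 17580)
V = 6658 (V = -1 + ((-801 + 3198) + 17580)/3 = -1 + (2397 + 17580)/3 = -1 + (⅓)*19977 = -1 + 6659 = 6658)
(-18819 + V) + 22203 = (-18819 + 6658) + 22203 = -12161 + 22203 = 10042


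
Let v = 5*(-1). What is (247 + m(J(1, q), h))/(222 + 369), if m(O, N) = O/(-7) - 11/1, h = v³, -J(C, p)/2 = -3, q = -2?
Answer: 1646/4137 ≈ 0.39787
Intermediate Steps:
J(C, p) = 6 (J(C, p) = -2*(-3) = 6)
v = -5
h = -125 (h = (-5)³ = -125)
m(O, N) = -11 - O/7 (m(O, N) = O*(-⅐) - 11*1 = -O/7 - 11 = -11 - O/7)
(247 + m(J(1, q), h))/(222 + 369) = (247 + (-11 - ⅐*6))/(222 + 369) = (247 + (-11 - 6/7))/591 = (247 - 83/7)*(1/591) = (1646/7)*(1/591) = 1646/4137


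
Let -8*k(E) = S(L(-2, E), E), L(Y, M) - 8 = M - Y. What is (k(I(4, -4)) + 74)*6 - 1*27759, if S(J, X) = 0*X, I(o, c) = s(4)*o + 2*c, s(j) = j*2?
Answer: -27315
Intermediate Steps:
L(Y, M) = 8 + M - Y (L(Y, M) = 8 + (M - Y) = 8 + M - Y)
s(j) = 2*j
I(o, c) = 2*c + 8*o (I(o, c) = (2*4)*o + 2*c = 8*o + 2*c = 2*c + 8*o)
S(J, X) = 0
k(E) = 0 (k(E) = -⅛*0 = 0)
(k(I(4, -4)) + 74)*6 - 1*27759 = (0 + 74)*6 - 1*27759 = 74*6 - 27759 = 444 - 27759 = -27315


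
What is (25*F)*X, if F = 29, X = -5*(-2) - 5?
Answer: 3625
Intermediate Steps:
X = 5 (X = 10 - 5 = 5)
(25*F)*X = (25*29)*5 = 725*5 = 3625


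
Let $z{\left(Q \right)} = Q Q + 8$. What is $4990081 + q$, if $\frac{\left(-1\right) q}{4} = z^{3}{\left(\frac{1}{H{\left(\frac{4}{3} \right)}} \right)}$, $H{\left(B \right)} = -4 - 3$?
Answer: $\frac{586835245741}{117649} \approx 4.988 \cdot 10^{6}$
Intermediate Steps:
$H{\left(B \right)} = -7$ ($H{\left(B \right)} = -4 - 3 = -7$)
$z{\left(Q \right)} = 8 + Q^{2}$ ($z{\left(Q \right)} = Q^{2} + 8 = 8 + Q^{2}$)
$q = - \frac{242793828}{117649}$ ($q = - 4 \left(8 + \left(\frac{1}{-7}\right)^{2}\right)^{3} = - 4 \left(8 + \left(- \frac{1}{7}\right)^{2}\right)^{3} = - 4 \left(8 + \frac{1}{49}\right)^{3} = - 4 \left(\frac{393}{49}\right)^{3} = \left(-4\right) \frac{60698457}{117649} = - \frac{242793828}{117649} \approx -2063.7$)
$4990081 + q = 4990081 - \frac{242793828}{117649} = \frac{586835245741}{117649}$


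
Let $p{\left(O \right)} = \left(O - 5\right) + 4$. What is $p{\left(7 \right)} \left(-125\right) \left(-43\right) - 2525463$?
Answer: $-2493213$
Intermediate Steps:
$p{\left(O \right)} = -1 + O$ ($p{\left(O \right)} = \left(-5 + O\right) + 4 = -1 + O$)
$p{\left(7 \right)} \left(-125\right) \left(-43\right) - 2525463 = \left(-1 + 7\right) \left(-125\right) \left(-43\right) - 2525463 = 6 \left(-125\right) \left(-43\right) - 2525463 = \left(-750\right) \left(-43\right) - 2525463 = 32250 - 2525463 = -2493213$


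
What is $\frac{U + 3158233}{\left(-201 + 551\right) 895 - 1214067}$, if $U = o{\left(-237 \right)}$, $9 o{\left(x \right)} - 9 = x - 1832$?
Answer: $- \frac{28422037}{8107353} \approx -3.5057$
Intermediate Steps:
$o{\left(x \right)} = - \frac{1823}{9} + \frac{x}{9}$ ($o{\left(x \right)} = 1 + \frac{x - 1832}{9} = 1 + \frac{-1832 + x}{9} = 1 + \left(- \frac{1832}{9} + \frac{x}{9}\right) = - \frac{1823}{9} + \frac{x}{9}$)
$U = - \frac{2060}{9}$ ($U = - \frac{1823}{9} + \frac{1}{9} \left(-237\right) = - \frac{1823}{9} - \frac{79}{3} = - \frac{2060}{9} \approx -228.89$)
$\frac{U + 3158233}{\left(-201 + 551\right) 895 - 1214067} = \frac{- \frac{2060}{9} + 3158233}{\left(-201 + 551\right) 895 - 1214067} = \frac{28422037}{9 \left(350 \cdot 895 - 1214067\right)} = \frac{28422037}{9 \left(313250 - 1214067\right)} = \frac{28422037}{9 \left(-900817\right)} = \frac{28422037}{9} \left(- \frac{1}{900817}\right) = - \frac{28422037}{8107353}$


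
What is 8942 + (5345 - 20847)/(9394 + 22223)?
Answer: 282703712/31617 ≈ 8941.5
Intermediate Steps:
8942 + (5345 - 20847)/(9394 + 22223) = 8942 - 15502/31617 = 282703712/31617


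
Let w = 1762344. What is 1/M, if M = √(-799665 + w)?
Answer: √962679/962679 ≈ 0.0010192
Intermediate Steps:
M = √962679 (M = √(-799665 + 1762344) = √962679 ≈ 981.16)
1/M = 1/(√962679) = √962679/962679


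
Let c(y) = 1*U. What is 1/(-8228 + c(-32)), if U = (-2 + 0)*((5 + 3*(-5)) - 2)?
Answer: -1/8204 ≈ -0.00012189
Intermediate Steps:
U = 24 (U = -2*((5 - 15) - 2) = -2*(-10 - 2) = -2*(-12) = 24)
c(y) = 24 (c(y) = 1*24 = 24)
1/(-8228 + c(-32)) = 1/(-8228 + 24) = 1/(-8204) = -1/8204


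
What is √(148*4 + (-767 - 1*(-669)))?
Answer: √494 ≈ 22.226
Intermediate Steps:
√(148*4 + (-767 - 1*(-669))) = √(592 + (-767 + 669)) = √(592 - 98) = √494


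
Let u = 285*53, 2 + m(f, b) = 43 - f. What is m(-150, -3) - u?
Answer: -14914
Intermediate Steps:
m(f, b) = 41 - f (m(f, b) = -2 + (43 - f) = 41 - f)
u = 15105
m(-150, -3) - u = (41 - 1*(-150)) - 1*15105 = (41 + 150) - 15105 = 191 - 15105 = -14914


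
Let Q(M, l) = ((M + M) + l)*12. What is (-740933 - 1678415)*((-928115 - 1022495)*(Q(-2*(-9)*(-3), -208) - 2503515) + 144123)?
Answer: -11832494580951151764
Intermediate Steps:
Q(M, l) = 12*l + 24*M (Q(M, l) = (2*M + l)*12 = (l + 2*M)*12 = 12*l + 24*M)
(-740933 - 1678415)*((-928115 - 1022495)*(Q(-2*(-9)*(-3), -208) - 2503515) + 144123) = (-740933 - 1678415)*((-928115 - 1022495)*((12*(-208) + 24*(-2*(-9)*(-3))) - 2503515) + 144123) = -2419348*(-1950610*((-2496 + 24*(18*(-3))) - 2503515) + 144123) = -2419348*(-1950610*((-2496 + 24*(-54)) - 2503515) + 144123) = -2419348*(-1950610*((-2496 - 1296) - 2503515) + 144123) = -2419348*(-1950610*(-3792 - 2503515) + 144123) = -2419348*(-1950610*(-2507307) + 144123) = -2419348*(4890778107270 + 144123) = -2419348*4890778251393 = -11832494580951151764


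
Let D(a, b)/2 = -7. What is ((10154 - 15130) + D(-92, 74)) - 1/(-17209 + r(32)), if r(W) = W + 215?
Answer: -84640379/16962 ≈ -4990.0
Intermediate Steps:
D(a, b) = -14 (D(a, b) = 2*(-7) = -14)
r(W) = 215 + W
((10154 - 15130) + D(-92, 74)) - 1/(-17209 + r(32)) = ((10154 - 15130) - 14) - 1/(-17209 + (215 + 32)) = (-4976 - 14) - 1/(-17209 + 247) = -4990 - 1/(-16962) = -4990 - 1*(-1/16962) = -4990 + 1/16962 = -84640379/16962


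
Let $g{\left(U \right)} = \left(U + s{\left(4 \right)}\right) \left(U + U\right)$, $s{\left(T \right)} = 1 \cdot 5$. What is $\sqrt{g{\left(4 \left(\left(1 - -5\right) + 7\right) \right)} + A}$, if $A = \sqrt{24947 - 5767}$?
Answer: $\sqrt{5928 + 2 \sqrt{4795}} \approx 77.888$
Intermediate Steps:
$s{\left(T \right)} = 5$
$A = 2 \sqrt{4795}$ ($A = \sqrt{19180} = 2 \sqrt{4795} \approx 138.49$)
$g{\left(U \right)} = 2 U \left(5 + U\right)$ ($g{\left(U \right)} = \left(U + 5\right) \left(U + U\right) = \left(5 + U\right) 2 U = 2 U \left(5 + U\right)$)
$\sqrt{g{\left(4 \left(\left(1 - -5\right) + 7\right) \right)} + A} = \sqrt{2 \cdot 4 \left(\left(1 - -5\right) + 7\right) \left(5 + 4 \left(\left(1 - -5\right) + 7\right)\right) + 2 \sqrt{4795}} = \sqrt{2 \cdot 4 \left(\left(1 + 5\right) + 7\right) \left(5 + 4 \left(\left(1 + 5\right) + 7\right)\right) + 2 \sqrt{4795}} = \sqrt{2 \cdot 4 \left(6 + 7\right) \left(5 + 4 \left(6 + 7\right)\right) + 2 \sqrt{4795}} = \sqrt{2 \cdot 4 \cdot 13 \left(5 + 4 \cdot 13\right) + 2 \sqrt{4795}} = \sqrt{2 \cdot 52 \left(5 + 52\right) + 2 \sqrt{4795}} = \sqrt{2 \cdot 52 \cdot 57 + 2 \sqrt{4795}} = \sqrt{5928 + 2 \sqrt{4795}}$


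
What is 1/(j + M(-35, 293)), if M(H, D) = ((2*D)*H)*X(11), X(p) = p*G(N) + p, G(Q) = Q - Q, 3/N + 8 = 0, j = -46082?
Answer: -1/271692 ≈ -3.6806e-6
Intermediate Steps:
N = -3/8 (N = 3/(-8 + 0) = 3/(-8) = 3*(-⅛) = -3/8 ≈ -0.37500)
G(Q) = 0
X(p) = p (X(p) = p*0 + p = 0 + p = p)
M(H, D) = 22*D*H (M(H, D) = ((2*D)*H)*11 = (2*D*H)*11 = 22*D*H)
1/(j + M(-35, 293)) = 1/(-46082 + 22*293*(-35)) = 1/(-46082 - 225610) = 1/(-271692) = -1/271692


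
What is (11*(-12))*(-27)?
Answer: 3564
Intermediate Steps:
(11*(-12))*(-27) = -132*(-27) = 3564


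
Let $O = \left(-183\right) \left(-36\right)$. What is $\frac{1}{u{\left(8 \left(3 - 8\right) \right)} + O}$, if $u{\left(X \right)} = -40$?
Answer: $\frac{1}{6548} \approx 0.00015272$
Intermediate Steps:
$O = 6588$
$\frac{1}{u{\left(8 \left(3 - 8\right) \right)} + O} = \frac{1}{-40 + 6588} = \frac{1}{6548}$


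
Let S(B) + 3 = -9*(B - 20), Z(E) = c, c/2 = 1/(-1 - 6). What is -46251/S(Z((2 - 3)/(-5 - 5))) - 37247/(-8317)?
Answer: -881955830/3484823 ≈ -253.08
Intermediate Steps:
c = -2/7 (c = 2/(-1 - 6) = 2/(-7) = 2*(-1/7) = -2/7 ≈ -0.28571)
Z(E) = -2/7
S(B) = 177 - 9*B (S(B) = -3 - 9*(B - 20) = -3 - 9*(-20 + B) = -3 + (180 - 9*B) = 177 - 9*B)
-46251/S(Z((2 - 3)/(-5 - 5))) - 37247/(-8317) = -46251/(177 - 9*(-2/7)) - 37247/(-8317) = -46251/(177 + 18/7) - 37247*(-1/8317) = -46251/1257/7 + 37247/8317 = -46251*7/1257 + 37247/8317 = -107919/419 + 37247/8317 = -881955830/3484823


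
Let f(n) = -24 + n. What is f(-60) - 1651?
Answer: -1735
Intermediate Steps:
f(-60) - 1651 = (-24 - 60) - 1651 = -84 - 1651 = -1735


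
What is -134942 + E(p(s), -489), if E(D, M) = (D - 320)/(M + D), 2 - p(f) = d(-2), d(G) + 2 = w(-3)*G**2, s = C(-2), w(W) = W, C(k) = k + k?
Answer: -63827262/473 ≈ -1.3494e+5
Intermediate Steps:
C(k) = 2*k
s = -4 (s = 2*(-2) = -4)
d(G) = -2 - 3*G**2
p(f) = 16 (p(f) = 2 - (-2 - 3*(-2)**2) = 2 - (-2 - 3*4) = 2 - (-2 - 12) = 2 - 1*(-14) = 2 + 14 = 16)
E(D, M) = (-320 + D)/(D + M)
-134942 + E(p(s), -489) = -134942 + (-320 + 16)/(16 - 489) = -134942 - 304/(-473) = -134942 - 1/473*(-304) = -134942 + 304/473 = -63827262/473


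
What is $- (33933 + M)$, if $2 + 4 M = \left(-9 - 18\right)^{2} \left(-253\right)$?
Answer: $\frac{48707}{4} \approx 12177.0$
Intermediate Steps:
$M = - \frac{184439}{4}$ ($M = - \frac{1}{2} + \frac{\left(-9 - 18\right)^{2} \left(-253\right)}{4} = - \frac{1}{2} + \frac{\left(-27\right)^{2} \left(-253\right)}{4} = - \frac{1}{2} + \frac{729 \left(-253\right)}{4} = - \frac{1}{2} + \frac{1}{4} \left(-184437\right) = - \frac{1}{2} - \frac{184437}{4} = - \frac{184439}{4} \approx -46110.0$)
$- (33933 + M) = - (33933 - \frac{184439}{4}) = \left(-1\right) \left(- \frac{48707}{4}\right) = \frac{48707}{4}$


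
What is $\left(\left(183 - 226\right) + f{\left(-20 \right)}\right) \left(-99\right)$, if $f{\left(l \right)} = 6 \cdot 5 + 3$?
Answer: $990$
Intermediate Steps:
$f{\left(l \right)} = 33$ ($f{\left(l \right)} = 30 + 3 = 33$)
$\left(\left(183 - 226\right) + f{\left(-20 \right)}\right) \left(-99\right) = \left(\left(183 - 226\right) + 33\right) \left(-99\right) = \left(-43 + 33\right) \left(-99\right) = \left(-10\right) \left(-99\right) = 990$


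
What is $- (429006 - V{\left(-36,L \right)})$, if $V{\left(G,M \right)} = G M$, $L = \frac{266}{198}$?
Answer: $- \frac{4719598}{11} \approx -4.2905 \cdot 10^{5}$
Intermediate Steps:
$L = \frac{133}{99}$ ($L = 266 \cdot \frac{1}{198} = \frac{133}{99} \approx 1.3434$)
$- (429006 - V{\left(-36,L \right)}) = - (429006 - \left(-36\right) \frac{133}{99}) = - (429006 - - \frac{532}{11}) = - (429006 + \frac{532}{11}) = \left(-1\right) \frac{4719598}{11} = - \frac{4719598}{11}$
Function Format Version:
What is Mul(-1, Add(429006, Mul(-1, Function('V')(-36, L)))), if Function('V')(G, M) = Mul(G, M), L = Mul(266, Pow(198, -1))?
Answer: Rational(-4719598, 11) ≈ -4.2905e+5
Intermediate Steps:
L = Rational(133, 99) (L = Mul(266, Rational(1, 198)) = Rational(133, 99) ≈ 1.3434)
Mul(-1, Add(429006, Mul(-1, Function('V')(-36, L)))) = Mul(-1, Add(429006, Mul(-1, Mul(-36, Rational(133, 99))))) = Mul(-1, Add(429006, Mul(-1, Rational(-532, 11)))) = Mul(-1, Add(429006, Rational(532, 11))) = Mul(-1, Rational(4719598, 11)) = Rational(-4719598, 11)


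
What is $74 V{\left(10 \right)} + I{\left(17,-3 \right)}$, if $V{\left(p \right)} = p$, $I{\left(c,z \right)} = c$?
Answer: $757$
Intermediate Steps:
$74 V{\left(10 \right)} + I{\left(17,-3 \right)} = 74 \cdot 10 + 17 = 740 + 17 = 757$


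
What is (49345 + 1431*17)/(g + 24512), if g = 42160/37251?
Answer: 343044459/114142334 ≈ 3.0054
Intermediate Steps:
g = 42160/37251 (g = 42160*(1/37251) = 42160/37251 ≈ 1.1318)
(49345 + 1431*17)/(g + 24512) = (49345 + 1431*17)/(42160/37251 + 24512) = (49345 + 24327)/(913138672/37251) = 73672*(37251/913138672) = 343044459/114142334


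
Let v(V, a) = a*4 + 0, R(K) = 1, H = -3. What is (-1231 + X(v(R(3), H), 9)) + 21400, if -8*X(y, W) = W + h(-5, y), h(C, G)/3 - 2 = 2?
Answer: 161331/8 ≈ 20166.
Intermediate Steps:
v(V, a) = 4*a (v(V, a) = 4*a + 0 = 4*a)
h(C, G) = 12 (h(C, G) = 6 + 3*2 = 6 + 6 = 12)
X(y, W) = -3/2 - W/8 (X(y, W) = -(W + 12)/8 = -(12 + W)/8 = -3/2 - W/8)
(-1231 + X(v(R(3), H), 9)) + 21400 = (-1231 + (-3/2 - ⅛*9)) + 21400 = (-1231 + (-3/2 - 9/8)) + 21400 = (-1231 - 21/8) + 21400 = -9869/8 + 21400 = 161331/8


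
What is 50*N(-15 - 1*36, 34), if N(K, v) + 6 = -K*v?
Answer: 86400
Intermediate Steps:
N(K, v) = -6 - K*v
50*N(-15 - 1*36, 34) = 50*(-6 - 1*(-15 - 1*36)*34) = 50*(-6 - 1*(-15 - 36)*34) = 50*(-6 - 1*(-51)*34) = 50*(-6 + 1734) = 50*1728 = 86400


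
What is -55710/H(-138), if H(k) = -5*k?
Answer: -1857/23 ≈ -80.739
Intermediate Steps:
-55710/H(-138) = -55710/((-5*(-138))) = -55710/690 = -55710*1/690 = -1857/23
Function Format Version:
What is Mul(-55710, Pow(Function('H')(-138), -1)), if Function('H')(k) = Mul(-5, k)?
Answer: Rational(-1857, 23) ≈ -80.739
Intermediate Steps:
Mul(-55710, Pow(Function('H')(-138), -1)) = Mul(-55710, Pow(Mul(-5, -138), -1)) = Mul(-55710, Pow(690, -1)) = Mul(-55710, Rational(1, 690)) = Rational(-1857, 23)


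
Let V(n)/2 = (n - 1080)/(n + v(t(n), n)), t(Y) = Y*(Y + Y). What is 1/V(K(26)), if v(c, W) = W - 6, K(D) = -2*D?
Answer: 55/1132 ≈ 0.048587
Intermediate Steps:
t(Y) = 2*Y² (t(Y) = Y*(2*Y) = 2*Y²)
v(c, W) = -6 + W
V(n) = 2*(-1080 + n)/(-6 + 2*n) (V(n) = 2*((n - 1080)/(n + (-6 + n))) = 2*((-1080 + n)/(-6 + 2*n)) = 2*(-1080 + n)/(-6 + 2*n))
1/V(K(26)) = 1/((-1080 - 2*26)/(-3 - 2*26)) = 1/((-1080 - 52)/(-3 - 52)) = 1/(-1132/(-55)) = 1/(-1/55*(-1132)) = 1/(1132/55) = 55/1132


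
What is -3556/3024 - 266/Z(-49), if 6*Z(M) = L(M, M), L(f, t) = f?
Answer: 23735/756 ≈ 31.396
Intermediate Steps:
Z(M) = M/6
-3556/3024 - 266/Z(-49) = -3556/3024 - 266/((⅙)*(-49)) = -3556*1/3024 - 266/(-49/6) = -127/108 - 266*(-6/49) = -127/108 + 228/7 = 23735/756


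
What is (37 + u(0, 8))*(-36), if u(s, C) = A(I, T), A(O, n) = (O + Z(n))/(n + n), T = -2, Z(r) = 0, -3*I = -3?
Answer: -1323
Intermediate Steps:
I = 1 (I = -⅓*(-3) = 1)
A(O, n) = O/(2*n) (A(O, n) = (O + 0)/(n + n) = O/((2*n)) = O*(1/(2*n)) = O/(2*n))
u(s, C) = -¼ (u(s, C) = (½)*1/(-2) = (½)*1*(-½) = -¼)
(37 + u(0, 8))*(-36) = (37 - ¼)*(-36) = (147/4)*(-36) = -1323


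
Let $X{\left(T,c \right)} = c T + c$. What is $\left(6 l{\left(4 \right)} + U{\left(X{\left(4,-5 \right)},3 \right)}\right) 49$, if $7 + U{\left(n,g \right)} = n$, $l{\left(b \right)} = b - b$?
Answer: $-1568$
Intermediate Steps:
$X{\left(T,c \right)} = c + T c$ ($X{\left(T,c \right)} = T c + c = c + T c$)
$l{\left(b \right)} = 0$
$U{\left(n,g \right)} = -7 + n$
$\left(6 l{\left(4 \right)} + U{\left(X{\left(4,-5 \right)},3 \right)}\right) 49 = \left(6 \cdot 0 - \left(7 + 5 \left(1 + 4\right)\right)\right) 49 = \left(0 - 32\right) 49 = \left(-32\right) 49 = -1568$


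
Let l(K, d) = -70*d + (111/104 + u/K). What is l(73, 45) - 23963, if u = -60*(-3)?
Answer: -205815073/7592 ≈ -27109.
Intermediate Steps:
u = 180
l(K, d) = 111/104 - 70*d + 180/K (l(K, d) = -70*d + (111/104 + 180/K) = 111/104 - 70*d + 180/K)
l(73, 45) - 23963 = (111/104 - 70*45 + 180/73) - 23963 = (111/104 - 3150 + 180*(1/73)) - 23963 = (111/104 - 3150 + 180/73) - 23963 = -23887977/7592 - 23963 = -205815073/7592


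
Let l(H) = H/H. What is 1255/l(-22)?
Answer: 1255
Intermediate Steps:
l(H) = 1
1255/l(-22) = 1255/1 = 1255*1 = 1255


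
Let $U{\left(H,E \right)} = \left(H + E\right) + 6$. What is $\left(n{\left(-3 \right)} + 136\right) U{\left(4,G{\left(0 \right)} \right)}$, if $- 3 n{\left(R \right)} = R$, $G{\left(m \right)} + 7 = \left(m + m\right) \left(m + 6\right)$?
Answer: $411$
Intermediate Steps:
$G{\left(m \right)} = -7 + 2 m \left(6 + m\right)$ ($G{\left(m \right)} = -7 + \left(m + m\right) \left(m + 6\right) = -7 + 2 m \left(6 + m\right)$)
$U{\left(H,E \right)} = 6 + E + H$ ($U{\left(H,E \right)} = \left(E + H\right) + 6 = 6 + E + H$)
$n{\left(R \right)} = - \frac{R}{3}$
$\left(n{\left(-3 \right)} + 136\right) U{\left(4,G{\left(0 \right)} \right)} = \left(\left(- \frac{1}{3}\right) \left(-3\right) + 136\right) \left(6 + \left(-7 + 2 \cdot 0^{2} + 12 \cdot 0\right) + 4\right) = \left(1 + 136\right) \left(6 + \left(-7 + 2 \cdot 0 + 0\right) + 4\right) = 137 \left(6 + \left(-7 + 0 + 0\right) + 4\right) = 137 \left(6 - 7 + 4\right) = 137 \cdot 3 = 411$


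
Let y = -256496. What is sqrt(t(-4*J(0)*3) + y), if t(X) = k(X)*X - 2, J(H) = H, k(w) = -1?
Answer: I*sqrt(256498) ≈ 506.46*I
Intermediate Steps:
t(X) = -2 - X (t(X) = -X - 2 = -2 - X)
sqrt(t(-4*J(0)*3) + y) = sqrt((-2 - (-4*0)*3) - 256496) = sqrt((-2 - 0*3) - 256496) = sqrt((-2 - 1*0) - 256496) = sqrt((-2 + 0) - 256496) = sqrt(-2 - 256496) = sqrt(-256498) = I*sqrt(256498)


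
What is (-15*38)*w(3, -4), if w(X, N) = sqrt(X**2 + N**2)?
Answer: -2850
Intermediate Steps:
w(X, N) = sqrt(N**2 + X**2)
(-15*38)*w(3, -4) = (-15*38)*sqrt((-4)**2 + 3**2) = -570*sqrt(16 + 9) = -570*sqrt(25) = -570*5 = -2850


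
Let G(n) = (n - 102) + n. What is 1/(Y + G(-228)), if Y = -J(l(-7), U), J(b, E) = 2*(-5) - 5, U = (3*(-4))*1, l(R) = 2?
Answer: -1/543 ≈ -0.0018416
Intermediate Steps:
G(n) = -102 + 2*n (G(n) = (-102 + n) + n = -102 + 2*n)
U = -12 (U = -12*1 = -12)
J(b, E) = -15 (J(b, E) = -10 - 5 = -15)
Y = 15 (Y = -1*(-15) = 15)
1/(Y + G(-228)) = 1/(15 + (-102 + 2*(-228))) = 1/(15 + (-102 - 456)) = 1/(15 - 558) = 1/(-543) = -1/543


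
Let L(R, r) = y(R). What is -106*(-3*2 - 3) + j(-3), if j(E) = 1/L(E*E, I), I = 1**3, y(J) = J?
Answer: 8587/9 ≈ 954.11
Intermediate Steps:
I = 1
L(R, r) = R
j(E) = E**(-2) (j(E) = 1/(E*E) = 1/(E**2) = E**(-2))
-106*(-3*2 - 3) + j(-3) = -106*(-3*2 - 3) + (-3)**(-2) = -106*(-6 - 3) + 1/9 = -106*(-9) + 1/9 = 954 + 1/9 = 8587/9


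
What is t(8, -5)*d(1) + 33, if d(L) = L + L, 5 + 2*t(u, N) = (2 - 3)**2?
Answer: 29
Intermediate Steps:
t(u, N) = -2 (t(u, N) = -5/2 + (2 - 3)**2/2 = -5/2 + (1/2)*(-1)**2 = -5/2 + (1/2)*1 = -5/2 + 1/2 = -2)
d(L) = 2*L
t(8, -5)*d(1) + 33 = -4 + 33 = 29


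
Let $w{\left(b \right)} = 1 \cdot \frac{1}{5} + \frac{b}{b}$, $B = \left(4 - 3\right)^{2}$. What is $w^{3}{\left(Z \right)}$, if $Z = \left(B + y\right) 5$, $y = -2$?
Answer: $\frac{216}{125} \approx 1.728$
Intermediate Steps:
$B = 1$ ($B = 1^{2} = 1$)
$Z = -5$ ($Z = \left(1 - 2\right) 5 = \left(-1\right) 5 = -5$)
$w{\left(b \right)} = \frac{6}{5}$ ($w{\left(b \right)} = 1 \cdot \frac{1}{5} + 1 = \frac{1}{5} + 1 = \frac{6}{5}$)
$w^{3}{\left(Z \right)} = \left(\frac{6}{5}\right)^{3} = \frac{216}{125}$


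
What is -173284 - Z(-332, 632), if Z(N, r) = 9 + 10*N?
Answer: -169973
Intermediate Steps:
-173284 - Z(-332, 632) = -173284 - (9 + 10*(-332)) = -173284 - (9 - 3320) = -173284 - 1*(-3311) = -173284 + 3311 = -169973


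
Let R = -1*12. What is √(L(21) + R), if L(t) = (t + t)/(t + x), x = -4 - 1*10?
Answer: I*√6 ≈ 2.4495*I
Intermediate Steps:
x = -14 (x = -4 - 10 = -14)
R = -12
L(t) = 2*t/(-14 + t) (L(t) = (t + t)/(t - 14) = (2*t)/(-14 + t) = 2*t/(-14 + t))
√(L(21) + R) = √(2*21/(-14 + 21) - 12) = √(2*21/7 - 12) = √(2*21*(⅐) - 12) = √(6 - 12) = √(-6) = I*√6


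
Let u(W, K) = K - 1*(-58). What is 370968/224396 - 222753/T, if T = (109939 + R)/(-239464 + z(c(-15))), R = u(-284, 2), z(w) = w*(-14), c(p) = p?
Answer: 2989780952279196/6170833901 ≈ 4.8450e+5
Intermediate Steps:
u(W, K) = 58 + K (u(W, K) = K + 58 = 58 + K)
z(w) = -14*w
R = 60 (R = 58 + 2 = 60)
T = -109999/239254 (T = (109939 + 60)/(-239464 - 14*(-15)) = 109999/(-239464 + 210) = 109999/(-239254) = 109999*(-1/239254) = -109999/239254 ≈ -0.45976)
370968/224396 - 222753/T = 370968/224396 - 222753/(-109999/239254) = 370968*(1/224396) - 222753*(-239254/109999) = 92742/56099 + 53294546262/109999 = 2989780952279196/6170833901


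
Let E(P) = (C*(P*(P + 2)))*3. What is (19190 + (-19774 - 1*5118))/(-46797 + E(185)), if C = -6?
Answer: 5702/669507 ≈ 0.0085167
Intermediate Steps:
E(P) = -18*P*(2 + P) (E(P) = -6*P*(P + 2)*3 = -6*P*(2 + P)*3 = -18*P*(2 + P))
(19190 + (-19774 - 1*5118))/(-46797 + E(185)) = (19190 + (-19774 - 1*5118))/(-46797 - 18*185*(2 + 185)) = (19190 + (-19774 - 5118))/(-46797 - 18*185*187) = (19190 - 24892)/(-46797 - 622710) = -5702/(-669507) = -5702*(-1/669507) = 5702/669507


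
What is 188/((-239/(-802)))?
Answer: 150776/239 ≈ 630.86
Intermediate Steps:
188/((-239/(-802))) = 188/((-239*(-1/802))) = 188/(239/802) = 188*(802/239) = 150776/239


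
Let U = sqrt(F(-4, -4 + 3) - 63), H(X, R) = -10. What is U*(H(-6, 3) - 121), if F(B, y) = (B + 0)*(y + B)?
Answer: -131*I*sqrt(43) ≈ -859.02*I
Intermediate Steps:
F(B, y) = B*(B + y)
U = I*sqrt(43) (U = sqrt(-4*(-4 + (-4 + 3)) - 63) = sqrt(-4*(-4 - 1) - 63) = sqrt(-4*(-5) - 63) = sqrt(20 - 63) = sqrt(-43) = I*sqrt(43) ≈ 6.5574*I)
U*(H(-6, 3) - 121) = (I*sqrt(43))*(-10 - 121) = (I*sqrt(43))*(-131) = -131*I*sqrt(43)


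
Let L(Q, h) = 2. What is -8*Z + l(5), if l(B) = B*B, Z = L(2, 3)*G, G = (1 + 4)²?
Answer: -375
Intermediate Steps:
G = 25 (G = 5² = 25)
Z = 50 (Z = 2*25 = 50)
l(B) = B²
-8*Z + l(5) = -8*50 + 5² = -400 + 25 = -375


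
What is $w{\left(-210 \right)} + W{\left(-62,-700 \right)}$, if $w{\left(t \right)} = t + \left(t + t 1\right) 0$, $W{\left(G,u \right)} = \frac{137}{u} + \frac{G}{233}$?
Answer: $- \frac{34326321}{163100} \approx -210.46$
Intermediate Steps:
$W{\left(G,u \right)} = \frac{137}{u} + \frac{G}{233}$ ($W{\left(G,u \right)} = \frac{137}{u} + G \frac{1}{233} = \frac{137}{u} + \frac{G}{233}$)
$w{\left(t \right)} = t$ ($w{\left(t \right)} = t + \left(t + t\right) 0 = t + 2 t 0 = t + 0 = t$)
$w{\left(-210 \right)} + W{\left(-62,-700 \right)} = -210 + \left(\frac{137}{-700} + \frac{1}{233} \left(-62\right)\right) = -210 + \left(137 \left(- \frac{1}{700}\right) - \frac{62}{233}\right) = -210 - \frac{75321}{163100} = - \frac{34326321}{163100}$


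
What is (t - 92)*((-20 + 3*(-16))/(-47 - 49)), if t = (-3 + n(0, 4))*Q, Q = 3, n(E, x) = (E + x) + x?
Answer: -1309/24 ≈ -54.542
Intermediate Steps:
n(E, x) = E + 2*x
t = 15 (t = (-3 + (0 + 2*4))*3 = (-3 + (0 + 8))*3 = (-3 + 8)*3 = 5*3 = 15)
(t - 92)*((-20 + 3*(-16))/(-47 - 49)) = (15 - 92)*((-20 + 3*(-16))/(-47 - 49)) = -77*(-20 - 48)/(-96) = -(-5236)*(-1)/96 = -77*17/24 = -1309/24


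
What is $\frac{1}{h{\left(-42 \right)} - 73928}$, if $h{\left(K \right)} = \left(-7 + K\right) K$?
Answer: $- \frac{1}{71870} \approx -1.3914 \cdot 10^{-5}$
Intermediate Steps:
$h{\left(K \right)} = K \left(-7 + K\right)$
$\frac{1}{h{\left(-42 \right)} - 73928} = \frac{1}{- 42 \left(-7 - 42\right) - 73928} = \frac{1}{\left(-42\right) \left(-49\right) - 73928} = \frac{1}{2058 - 73928} = \frac{1}{-71870} = - \frac{1}{71870}$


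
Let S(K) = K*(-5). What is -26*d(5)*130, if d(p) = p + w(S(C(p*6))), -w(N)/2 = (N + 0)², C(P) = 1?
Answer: 152100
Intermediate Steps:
S(K) = -5*K
w(N) = -2*N² (w(N) = -2*(N + 0)² = -2*N²)
d(p) = -50 + p (d(p) = p - 2*(-5*1)² = p - 2*(-5)² = p - 2*25 = p - 50 = -50 + p)
-26*d(5)*130 = -26*(-50 + 5)*130 = -26*(-45)*130 = 1170*130 = 152100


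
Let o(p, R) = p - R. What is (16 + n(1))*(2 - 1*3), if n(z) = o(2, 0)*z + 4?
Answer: -22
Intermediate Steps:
n(z) = 4 + 2*z (n(z) = (2 - 1*0)*z + 4 = (2 + 0)*z + 4 = 2*z + 4 = 4 + 2*z)
(16 + n(1))*(2 - 1*3) = (16 + (4 + 2*1))*(2 - 1*3) = (16 + (4 + 2))*(2 - 3) = (16 + 6)*(-1) = 22*(-1) = -22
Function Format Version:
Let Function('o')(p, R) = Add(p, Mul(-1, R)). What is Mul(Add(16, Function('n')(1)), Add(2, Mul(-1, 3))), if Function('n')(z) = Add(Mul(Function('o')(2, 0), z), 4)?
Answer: -22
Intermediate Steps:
Function('n')(z) = Add(4, Mul(2, z)) (Function('n')(z) = Add(Mul(Add(2, Mul(-1, 0)), z), 4) = Add(Mul(Add(2, 0), z), 4) = Add(Mul(2, z), 4) = Add(4, Mul(2, z)))
Mul(Add(16, Function('n')(1)), Add(2, Mul(-1, 3))) = Mul(Add(16, Add(4, Mul(2, 1))), Add(2, Mul(-1, 3))) = Mul(Add(16, Add(4, 2)), Add(2, -3)) = Mul(Add(16, 6), -1) = Mul(22, -1) = -22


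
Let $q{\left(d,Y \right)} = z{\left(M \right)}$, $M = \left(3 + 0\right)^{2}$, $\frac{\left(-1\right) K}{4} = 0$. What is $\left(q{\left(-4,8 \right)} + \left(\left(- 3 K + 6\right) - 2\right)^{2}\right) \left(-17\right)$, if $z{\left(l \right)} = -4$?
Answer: $-204$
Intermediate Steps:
$K = 0$ ($K = \left(-4\right) 0 = 0$)
$M = 9$ ($M = 3^{2} = 9$)
$q{\left(d,Y \right)} = -4$
$\left(q{\left(-4,8 \right)} + \left(\left(- 3 K + 6\right) - 2\right)^{2}\right) \left(-17\right) = \left(-4 + \left(\left(\left(-3\right) 0 + 6\right) - 2\right)^{2}\right) \left(-17\right) = \left(-4 + \left(\left(0 + 6\right) - 2\right)^{2}\right) \left(-17\right) = \left(-4 + \left(6 - 2\right)^{2}\right) \left(-17\right) = \left(-4 + 4^{2}\right) \left(-17\right) = \left(-4 + 16\right) \left(-17\right) = 12 \left(-17\right) = -204$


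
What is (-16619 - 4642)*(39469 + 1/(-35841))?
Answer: -10025329929236/11947 ≈ -8.3915e+8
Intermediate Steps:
(-16619 - 4642)*(39469 + 1/(-35841)) = -21261*(39469 - 1/35841) = -21261*1414608428/35841 = -10025329929236/11947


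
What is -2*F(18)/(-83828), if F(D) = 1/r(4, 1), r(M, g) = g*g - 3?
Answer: -1/83828 ≈ -1.1929e-5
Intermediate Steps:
r(M, g) = -3 + g² (r(M, g) = g² - 3 = -3 + g²)
F(D) = -½ (F(D) = 1/(-3 + 1²) = 1/(-3 + 1) = 1/(-2) = -½)
-2*F(18)/(-83828) = -2*(-½)/(-83828) = 1*(-1/83828) = -1/83828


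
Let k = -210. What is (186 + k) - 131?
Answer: -155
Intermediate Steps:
(186 + k) - 131 = (186 - 210) - 131 = -24 - 131 = -155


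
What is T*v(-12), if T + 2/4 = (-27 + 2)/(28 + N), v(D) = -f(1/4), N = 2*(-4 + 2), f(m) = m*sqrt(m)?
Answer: 37/192 ≈ 0.19271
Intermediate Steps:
f(m) = m**(3/2)
N = -4 (N = 2*(-2) = -4)
v(D) = -1/8 (v(D) = -(1/4)**(3/2) = -1*1/8 = -1/8)
T = -37/24 (T = -1/2 + (-27 + 2)/(28 - 4) = -1/2 - 25/24 = -37/24 ≈ -1.5417)
T*v(-12) = -37/24*(-1/8) = 37/192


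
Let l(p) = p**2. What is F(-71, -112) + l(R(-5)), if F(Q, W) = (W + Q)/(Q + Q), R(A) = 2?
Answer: 751/142 ≈ 5.2887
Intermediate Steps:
F(Q, W) = (Q + W)/(2*Q) (F(Q, W) = (Q + W)/((2*Q)) = (Q + W)*(1/(2*Q)) = (Q + W)/(2*Q))
F(-71, -112) + l(R(-5)) = (1/2)*(-71 - 112)/(-71) + 2**2 = (1/2)*(-1/71)*(-183) + 4 = 183/142 + 4 = 751/142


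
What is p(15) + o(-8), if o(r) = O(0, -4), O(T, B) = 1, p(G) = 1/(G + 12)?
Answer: 28/27 ≈ 1.0370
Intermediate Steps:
p(G) = 1/(12 + G)
o(r) = 1
p(15) + o(-8) = 1/(12 + 15) + 1 = 1/27 + 1 = 28/27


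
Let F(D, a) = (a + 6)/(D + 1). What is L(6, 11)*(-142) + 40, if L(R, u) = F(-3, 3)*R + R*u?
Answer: -5498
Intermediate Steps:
F(D, a) = (6 + a)/(1 + D)
L(R, u) = -9*R/2 + R*u (L(R, u) = ((6 + 3)/(1 - 3))*R + R*u = (9/(-2))*R + R*u = (-½*9)*R + R*u = -9*R/2 + R*u)
L(6, 11)*(-142) + 40 = ((½)*6*(-9 + 2*11))*(-142) + 40 = ((½)*6*(-9 + 22))*(-142) + 40 = ((½)*6*13)*(-142) + 40 = 39*(-142) + 40 = -5538 + 40 = -5498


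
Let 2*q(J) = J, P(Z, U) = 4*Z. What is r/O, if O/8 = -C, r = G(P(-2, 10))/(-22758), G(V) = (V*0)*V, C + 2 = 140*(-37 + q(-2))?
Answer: 0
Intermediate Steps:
q(J) = J/2
C = -5322 (C = -2 + 140*(-37 + (½)*(-2)) = -2 + 140*(-37 - 1) = -2 + 140*(-38) = -2 - 5320 = -5322)
G(V) = 0 (G(V) = 0*V = 0)
r = 0 (r = 0/(-22758) = 0*(-1/22758) = 0)
O = 42576 (O = 8*(-1*(-5322)) = 8*5322 = 42576)
r/O = 0/42576 = 0*(1/42576) = 0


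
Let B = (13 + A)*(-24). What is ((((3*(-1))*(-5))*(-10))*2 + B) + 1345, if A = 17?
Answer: 325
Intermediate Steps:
B = -720 (B = (13 + 17)*(-24) = 30*(-24) = -720)
((((3*(-1))*(-5))*(-10))*2 + B) + 1345 = ((((3*(-1))*(-5))*(-10))*2 - 720) + 1345 = ((-3*(-5)*(-10))*2 - 720) + 1345 = ((15*(-10))*2 - 720) + 1345 = (-150*2 - 720) + 1345 = (-300 - 720) + 1345 = -1020 + 1345 = 325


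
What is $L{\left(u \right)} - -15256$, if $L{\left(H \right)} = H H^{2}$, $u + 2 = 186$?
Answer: $6244760$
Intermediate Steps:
$u = 184$ ($u = -2 + 186 = 184$)
$L{\left(H \right)} = H^{3}$
$L{\left(u \right)} - -15256 = 184^{3} - -15256 = 6229504 + 15256 = 6244760$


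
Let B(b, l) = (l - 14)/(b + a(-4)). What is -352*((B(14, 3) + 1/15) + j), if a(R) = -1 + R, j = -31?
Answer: 509344/45 ≈ 11319.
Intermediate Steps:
B(b, l) = (-14 + l)/(-5 + b) (B(b, l) = (l - 14)/(b + (-1 - 4)) = (-14 + l)/(b - 5) = (-14 + l)/(-5 + b))
-352*((B(14, 3) + 1/15) + j) = -352*(((-14 + 3)/(-5 + 14) + 1/15) - 31) = -352*((-11/9 + 1/15) - 31) = -352*(-52/45 - 31) = -352*(-1447/45) = 509344/45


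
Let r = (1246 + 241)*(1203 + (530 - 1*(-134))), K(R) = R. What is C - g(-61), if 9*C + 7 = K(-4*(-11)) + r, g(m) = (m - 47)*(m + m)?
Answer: 295298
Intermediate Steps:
g(m) = 2*m*(-47 + m) (g(m) = (-47 + m)*(2*m) = 2*m*(-47 + m))
r = 2776229 (r = 1487*(1203 + (530 + 134)) = 1487*(1203 + 664) = 1487*1867 = 2776229)
C = 308474 (C = -7/9 + (-4*(-11) + 2776229)/9 = -7/9 + (44 + 2776229)/9 = -7/9 + (⅑)*2776273 = -7/9 + 2776273/9 = 308474)
C - g(-61) = 308474 - 2*(-61)*(-47 - 61) = 308474 - 2*(-61)*(-108) = 308474 - 1*13176 = 308474 - 13176 = 295298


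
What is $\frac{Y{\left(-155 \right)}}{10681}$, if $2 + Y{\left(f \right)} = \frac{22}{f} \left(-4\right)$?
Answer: $- \frac{222}{1655555} \approx -0.00013409$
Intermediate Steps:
$Y{\left(f \right)} = -2 - \frac{88}{f}$ ($Y{\left(f \right)} = -2 + \frac{22}{f} \left(-4\right) = -2 - \frac{88}{f}$)
$\frac{Y{\left(-155 \right)}}{10681} = \frac{-2 - \frac{88}{-155}}{10681} = \left(-2 - - \frac{88}{155}\right) \frac{1}{10681} = \left(-2 + \frac{88}{155}\right) \frac{1}{10681} = \left(- \frac{222}{155}\right) \frac{1}{10681} = - \frac{222}{1655555}$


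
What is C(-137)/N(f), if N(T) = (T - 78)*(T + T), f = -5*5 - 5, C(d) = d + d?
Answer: -137/3240 ≈ -0.042284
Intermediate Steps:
C(d) = 2*d
f = -30 (f = -25 - 5 = -30)
N(T) = 2*T*(-78 + T) (N(T) = (-78 + T)*(2*T) = 2*T*(-78 + T))
C(-137)/N(f) = (2*(-137))/((2*(-30)*(-78 - 30))) = -274/(2*(-30)*(-108)) = -274/6480 = -274*1/6480 = -137/3240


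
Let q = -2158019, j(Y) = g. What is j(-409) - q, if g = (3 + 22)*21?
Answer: 2158544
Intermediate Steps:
g = 525 (g = 25*21 = 525)
j(Y) = 525
j(-409) - q = 525 - 1*(-2158019) = 525 + 2158019 = 2158544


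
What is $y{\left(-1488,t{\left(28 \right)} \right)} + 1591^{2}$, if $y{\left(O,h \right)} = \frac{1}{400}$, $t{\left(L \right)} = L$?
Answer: $\frac{1012512401}{400} \approx 2.5313 \cdot 10^{6}$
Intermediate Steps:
$y{\left(O,h \right)} = \frac{1}{400}$
$y{\left(-1488,t{\left(28 \right)} \right)} + 1591^{2} = \frac{1}{400} + 1591^{2} = \frac{1}{400} + 2531281 = \frac{1012512401}{400}$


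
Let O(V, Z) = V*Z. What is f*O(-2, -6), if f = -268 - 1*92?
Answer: -4320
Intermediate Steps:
f = -360 (f = -268 - 92 = -360)
f*O(-2, -6) = -(-720)*(-6) = -360*12 = -4320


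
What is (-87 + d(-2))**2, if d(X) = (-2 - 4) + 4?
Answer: 7921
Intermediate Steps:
d(X) = -2 (d(X) = -6 + 4 = -2)
(-87 + d(-2))**2 = (-87 - 2)**2 = (-89)**2 = 7921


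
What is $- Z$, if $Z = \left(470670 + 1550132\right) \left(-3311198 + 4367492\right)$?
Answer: $-2134561027788$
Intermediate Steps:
$Z = 2134561027788$ ($Z = 2020802 \cdot 1056294 = 2134561027788$)
$- Z = \left(-1\right) 2134561027788 = -2134561027788$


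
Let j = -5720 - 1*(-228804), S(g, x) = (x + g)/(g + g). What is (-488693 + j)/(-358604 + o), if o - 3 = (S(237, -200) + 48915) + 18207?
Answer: 125898666/138161009 ≈ 0.91125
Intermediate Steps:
S(g, x) = (g + x)/(2*g) (S(g, x) = (g + x)/((2*g)) = (g + x)*(1/(2*g)) = (g + x)/(2*g))
o = 31817287/474 (o = 3 + (((½)*(237 - 200)/237 + 48915) + 18207) = 3 + (((½)*(1/237)*37 + 48915) + 18207) = 3 + ((37/474 + 48915) + 18207) = 3 + (23185747/474 + 18207) = 3 + 31815865/474 = 31817287/474 ≈ 67125.)
j = 223084 (j = -5720 + 228804 = 223084)
(-488693 + j)/(-358604 + o) = (-488693 + 223084)/(-358604 + 31817287/474) = -265609/(-138161009/474) = -265609*(-474/138161009) = 125898666/138161009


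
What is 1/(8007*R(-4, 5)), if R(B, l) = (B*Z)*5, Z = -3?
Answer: 1/480420 ≈ 2.0815e-6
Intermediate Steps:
R(B, l) = -15*B (R(B, l) = (B*(-3))*5 = -3*B*5 = -15*B)
1/(8007*R(-4, 5)) = 1/(8007*(-15*(-4))) = 1/(8007*60) = 1/480420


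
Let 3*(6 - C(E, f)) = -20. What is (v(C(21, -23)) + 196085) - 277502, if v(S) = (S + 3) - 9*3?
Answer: -244285/3 ≈ -81428.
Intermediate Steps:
C(E, f) = 38/3 (C(E, f) = 6 - 1/3*(-20) = 6 + 20/3 = 38/3)
v(S) = -24 + S (v(S) = (3 + S) - 27 = -24 + S)
(v(C(21, -23)) + 196085) - 277502 = ((-24 + 38/3) + 196085) - 277502 = (-34/3 + 196085) - 277502 = 588221/3 - 277502 = -244285/3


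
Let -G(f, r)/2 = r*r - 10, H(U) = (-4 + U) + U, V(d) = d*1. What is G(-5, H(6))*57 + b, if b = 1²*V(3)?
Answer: -6153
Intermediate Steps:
V(d) = d
H(U) = -4 + 2*U
G(f, r) = 20 - 2*r² (G(f, r) = -2*(r*r - 10) = -2*(r² - 10) = -2*(-10 + r²) = 20 - 2*r²)
b = 3 (b = 1²*3 = 1*3 = 3)
G(-5, H(6))*57 + b = (20 - 2*(-4 + 2*6)²)*57 + 3 = (20 - 2*(-4 + 12)²)*57 + 3 = (20 - 2*8²)*57 + 3 = (20 - 2*64)*57 + 3 = (20 - 128)*57 + 3 = -108*57 + 3 = -6156 + 3 = -6153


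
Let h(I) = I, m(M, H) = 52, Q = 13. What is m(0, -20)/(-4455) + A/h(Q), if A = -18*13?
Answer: -80242/4455 ≈ -18.012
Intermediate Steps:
A = -234
m(0, -20)/(-4455) + A/h(Q) = 52/(-4455) - 234/13 = 52*(-1/4455) - 234*1/13 = -52/4455 - 18 = -80242/4455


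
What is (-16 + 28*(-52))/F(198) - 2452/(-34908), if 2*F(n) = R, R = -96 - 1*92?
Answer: 6451883/410169 ≈ 15.730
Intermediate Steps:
R = -188 (R = -96 - 92 = -188)
F(n) = -94 (F(n) = (½)*(-188) = -94)
(-16 + 28*(-52))/F(198) - 2452/(-34908) = (-16 + 28*(-52))/(-94) - 2452/(-34908) = (-16 - 1456)*(-1/94) - 2452*(-1/34908) = -1472*(-1/94) + 613/8727 = 736/47 + 613/8727 = 6451883/410169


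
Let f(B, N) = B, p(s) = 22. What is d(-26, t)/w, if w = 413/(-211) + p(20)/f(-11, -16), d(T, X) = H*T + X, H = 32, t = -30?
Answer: 181882/835 ≈ 217.82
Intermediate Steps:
d(T, X) = X + 32*T (d(T, X) = 32*T + X = X + 32*T)
w = -835/211 (w = 413/(-211) + 22/(-11) = 413*(-1/211) + 22*(-1/11) = -413/211 - 2 = -835/211 ≈ -3.9573)
d(-26, t)/w = (-30 + 32*(-26))/(-835/211) = (-30 - 832)*(-211/835) = -862*(-211/835) = 181882/835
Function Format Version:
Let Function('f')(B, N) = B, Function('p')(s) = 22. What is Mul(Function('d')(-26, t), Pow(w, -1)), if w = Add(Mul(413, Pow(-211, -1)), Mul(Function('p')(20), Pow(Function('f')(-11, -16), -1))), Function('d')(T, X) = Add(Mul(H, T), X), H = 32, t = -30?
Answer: Rational(181882, 835) ≈ 217.82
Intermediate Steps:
Function('d')(T, X) = Add(X, Mul(32, T)) (Function('d')(T, X) = Add(Mul(32, T), X) = Add(X, Mul(32, T)))
w = Rational(-835, 211) (w = Add(Mul(413, Pow(-211, -1)), Mul(22, Pow(-11, -1))) = Add(Mul(413, Rational(-1, 211)), Mul(22, Rational(-1, 11))) = Add(Rational(-413, 211), -2) = Rational(-835, 211) ≈ -3.9573)
Mul(Function('d')(-26, t), Pow(w, -1)) = Mul(Add(-30, Mul(32, -26)), Pow(Rational(-835, 211), -1)) = Mul(Add(-30, -832), Rational(-211, 835)) = Mul(-862, Rational(-211, 835)) = Rational(181882, 835)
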